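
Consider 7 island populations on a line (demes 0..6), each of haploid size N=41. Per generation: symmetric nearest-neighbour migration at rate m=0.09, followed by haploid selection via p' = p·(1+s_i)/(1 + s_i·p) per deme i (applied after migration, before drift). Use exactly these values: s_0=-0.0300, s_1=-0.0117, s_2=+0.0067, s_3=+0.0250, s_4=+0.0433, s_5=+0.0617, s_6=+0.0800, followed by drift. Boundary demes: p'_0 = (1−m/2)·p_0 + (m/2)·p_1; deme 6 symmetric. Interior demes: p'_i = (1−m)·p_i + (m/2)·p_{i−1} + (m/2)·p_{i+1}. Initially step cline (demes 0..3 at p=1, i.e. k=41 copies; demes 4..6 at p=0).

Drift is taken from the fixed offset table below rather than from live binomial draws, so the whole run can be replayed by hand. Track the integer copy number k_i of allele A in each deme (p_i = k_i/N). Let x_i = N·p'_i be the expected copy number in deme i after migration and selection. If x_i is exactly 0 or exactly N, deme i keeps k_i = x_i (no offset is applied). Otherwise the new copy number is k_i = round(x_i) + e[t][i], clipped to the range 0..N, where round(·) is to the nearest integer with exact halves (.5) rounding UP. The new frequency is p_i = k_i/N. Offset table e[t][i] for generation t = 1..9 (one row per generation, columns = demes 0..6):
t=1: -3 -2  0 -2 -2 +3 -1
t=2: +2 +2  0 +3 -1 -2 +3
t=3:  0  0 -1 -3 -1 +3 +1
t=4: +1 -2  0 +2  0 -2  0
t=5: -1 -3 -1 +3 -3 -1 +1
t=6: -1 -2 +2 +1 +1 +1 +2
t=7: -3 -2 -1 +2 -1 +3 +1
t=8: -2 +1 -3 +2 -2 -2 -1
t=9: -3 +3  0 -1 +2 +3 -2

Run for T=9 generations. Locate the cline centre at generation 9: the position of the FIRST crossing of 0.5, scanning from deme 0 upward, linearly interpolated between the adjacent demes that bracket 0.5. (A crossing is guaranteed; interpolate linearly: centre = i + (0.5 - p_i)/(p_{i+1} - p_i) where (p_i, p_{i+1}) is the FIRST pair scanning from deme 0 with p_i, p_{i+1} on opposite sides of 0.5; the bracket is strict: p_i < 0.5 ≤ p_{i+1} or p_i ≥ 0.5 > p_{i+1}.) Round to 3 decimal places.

3.574

t=0: k=[41 41 41 41 0 0 0]
t=1: x=[41.0000 41.0000 41.0000 39.1980 1.9211 0.0000 0.0000] k=[41 41 41 37 0 0 0]
t=2: x=[41.0000 41.0000 40.8212 35.6313 1.7340 0.0000 0.0000] k=[41 41 41 39 1 0 0]
t=3: x=[41.0000 41.0000 40.9106 37.4607 2.7726 0.0478 0.0000] k=[41 41 40 34 2 3 0]
t=4: x=[41.0000 40.9545 39.7829 32.9903 3.6226 2.9813 0.1458] k=[41 39 40 35 4 1 0]
t=5: x=[40.9072 39.1139 39.7382 33.9749 5.4574 1.1554 0.0486] k=[40 36 39 37 2 0 1]
t=6: x=[39.7846 36.2659 38.7890 35.6313 3.6226 0.1433 1.0295] k=[39 34 41 37 5 1 3]
t=7: x=[38.7100 34.4757 40.5083 35.8522 6.4882 1.3458 3.1251] k=[36 32 40 38 5 4 4]
t=8: x=[35.6806 32.4607 39.5593 36.7010 6.6735 4.2686 4.2865] k=[34 33 37 39 5 2 3]
t=9: x=[33.7755 33.1506 36.9345 37.4607 6.6271 2.3069 3.1731] k=[31 36 37 36 9 5 1]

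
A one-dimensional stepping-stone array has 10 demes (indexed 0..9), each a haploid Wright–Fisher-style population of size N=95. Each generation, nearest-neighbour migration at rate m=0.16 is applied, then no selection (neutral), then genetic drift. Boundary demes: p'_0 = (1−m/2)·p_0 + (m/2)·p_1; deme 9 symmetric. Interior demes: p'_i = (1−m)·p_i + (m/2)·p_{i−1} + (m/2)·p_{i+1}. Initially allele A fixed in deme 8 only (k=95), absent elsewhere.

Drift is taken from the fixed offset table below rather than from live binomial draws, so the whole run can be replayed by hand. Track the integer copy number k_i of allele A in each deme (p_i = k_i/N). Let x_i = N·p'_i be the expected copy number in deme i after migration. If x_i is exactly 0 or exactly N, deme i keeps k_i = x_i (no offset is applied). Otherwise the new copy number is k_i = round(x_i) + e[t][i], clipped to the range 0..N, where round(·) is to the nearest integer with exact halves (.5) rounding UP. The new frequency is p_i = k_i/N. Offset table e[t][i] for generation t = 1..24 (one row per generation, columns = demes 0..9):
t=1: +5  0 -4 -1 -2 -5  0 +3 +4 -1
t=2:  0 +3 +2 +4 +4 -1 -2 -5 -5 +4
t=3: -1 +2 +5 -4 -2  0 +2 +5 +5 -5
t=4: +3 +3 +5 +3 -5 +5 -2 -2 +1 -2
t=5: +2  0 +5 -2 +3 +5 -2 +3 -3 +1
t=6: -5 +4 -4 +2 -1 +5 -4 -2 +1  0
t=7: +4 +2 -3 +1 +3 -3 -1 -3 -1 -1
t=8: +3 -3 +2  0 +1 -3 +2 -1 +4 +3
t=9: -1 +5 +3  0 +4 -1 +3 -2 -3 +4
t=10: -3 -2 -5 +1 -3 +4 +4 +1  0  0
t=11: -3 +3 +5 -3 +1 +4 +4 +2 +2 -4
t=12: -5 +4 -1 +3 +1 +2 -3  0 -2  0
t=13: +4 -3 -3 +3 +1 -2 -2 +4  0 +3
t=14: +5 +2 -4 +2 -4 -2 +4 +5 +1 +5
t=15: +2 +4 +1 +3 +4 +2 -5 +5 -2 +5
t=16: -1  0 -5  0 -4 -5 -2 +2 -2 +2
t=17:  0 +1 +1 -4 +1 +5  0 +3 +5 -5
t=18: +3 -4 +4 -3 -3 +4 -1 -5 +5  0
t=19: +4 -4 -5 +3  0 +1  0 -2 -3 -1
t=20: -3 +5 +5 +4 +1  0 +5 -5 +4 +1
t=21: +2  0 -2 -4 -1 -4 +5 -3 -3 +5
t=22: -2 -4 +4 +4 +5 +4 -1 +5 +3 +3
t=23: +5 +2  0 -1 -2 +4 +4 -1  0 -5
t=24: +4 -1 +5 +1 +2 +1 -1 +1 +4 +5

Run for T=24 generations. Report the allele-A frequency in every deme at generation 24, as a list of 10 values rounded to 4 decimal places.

t=0: k=[0 0 0 0 0 0 0 0 95 0]
t=1: x=[0.0000 0.0000 0.0000 0.0000 0.0000 0.0000 0.0000 7.6000 79.8000 7.6000] k=[0 0 0 0 0 0 0 11 84 7]
t=2: x=[0.0000 0.0000 0.0000 0.0000 0.0000 0.0000 0.8800 15.9600 72.0000 13.1600] k=[0 0 0 0 0 0 0 11 67 17]
t=3: x=[0.0000 0.0000 0.0000 0.0000 0.0000 0.0000 0.8800 14.6000 58.5200 21.0000] k=[0 0 0 0 0 0 3 20 64 16]
t=4: x=[0.0000 0.0000 0.0000 0.0000 0.0000 0.2400 4.1200 22.1600 56.6400 19.8400] k=[0 0 0 0 0 5 2 20 58 18]
t=5: x=[0.0000 0.0000 0.0000 0.0000 0.4000 4.3600 3.6800 21.6000 51.7600 21.2000] k=[0 0 0 0 3 9 2 25 49 22]
t=6: x=[0.0000 0.0000 0.0000 0.2400 3.2400 7.9600 4.4000 25.0800 44.9200 24.1600] k=[0 0 0 2 2 13 0 23 46 24]
t=7: x=[0.0000 0.0000 0.1600 1.8400 2.8800 11.0800 2.8800 23.0000 42.4000 25.7600] k=[0 0 0 3 6 8 2 20 41 25]
t=8: x=[0.0000 0.0000 0.2400 3.0000 5.9200 7.3600 3.9200 20.2400 38.0400 26.2800] k=[0 0 2 3 7 4 6 19 42 29]
t=9: x=[0.0000 0.1600 1.9200 3.2400 6.4400 4.4000 6.8800 19.8000 39.1200 30.0400] k=[0 5 5 3 10 3 10 18 36 34]
t=10: x=[0.4000 4.6000 4.8400 3.7200 8.8800 4.1200 10.0800 18.8000 34.4000 34.1600] k=[0 3 0 5 6 8 14 20 34 34]
t=11: x=[0.2400 2.5200 0.6400 4.6800 6.0800 8.3200 14.0000 20.6400 32.8800 34.0000] k=[0 6 6 2 7 12 18 23 35 30]
t=12: x=[0.4800 5.5200 5.6800 2.7200 7.0000 12.0800 17.9200 23.5600 33.6400 30.4000] k=[0 10 5 6 8 14 15 24 32 30]
t=13: x=[0.8000 8.8000 5.4800 6.0800 8.3200 13.6000 15.6400 23.9200 31.2000 30.1600] k=[5 6 2 9 9 12 14 28 31 33]
t=14: x=[5.0800 5.6000 2.8800 8.4400 9.2400 11.9200 14.9600 27.1200 30.9200 32.8400] k=[10 8 0 10 5 10 19 32 32 38]
t=15: x=[9.8400 7.5200 1.4400 8.8000 5.8000 10.3200 19.3200 30.9600 32.4800 37.5200] k=[12 12 2 12 10 12 14 36 30 43]
t=16: x=[12.0000 11.2000 3.6000 11.0400 10.3200 12.0000 15.6000 33.7600 31.5200 41.9600] k=[11 11 0 11 6 7 14 36 30 44]
t=17: x=[11.0000 10.1200 1.7600 9.7200 6.4800 7.4800 15.2000 33.7600 31.6000 42.8800] k=[11 11 3 6 7 12 15 37 37 38]
t=18: x=[11.0000 10.3600 3.8800 5.8400 7.3200 11.8400 16.5200 35.2400 37.0800 37.9200] k=[14 6 8 3 4 16 16 30 42 38]
t=19: x=[13.3600 6.8000 7.4400 3.4800 4.8800 15.0400 17.1200 29.8400 40.7200 38.3200] k=[17 3 2 6 5 16 17 28 38 37]
t=20: x=[15.8800 4.0400 2.4000 5.6000 5.9600 15.2000 17.8000 27.9200 37.1200 37.0800] k=[13 9 7 10 7 15 23 23 41 38]
t=21: x=[12.6800 9.1600 7.4000 9.5200 7.8800 15.0000 22.3600 24.4400 39.3200 38.2400] k=[15 9 5 6 7 11 27 21 36 43]
t=22: x=[14.5200 9.1600 5.4000 6.0000 7.2400 11.9600 25.2400 22.6800 35.3600 42.4400] k=[13 5 9 10 12 16 24 28 38 45]
t=23: x=[12.3600 5.9600 8.7600 10.0800 12.1600 16.3200 23.6800 28.4800 37.7600 44.4400] k=[17 8 9 9 10 20 28 27 38 39]
t=24: x=[16.2800 8.8000 8.9200 9.0800 10.7200 19.8400 27.2800 27.9600 37.2000 38.9200] k=[20 8 14 10 13 21 26 29 41 44]

[0.2105, 0.0842, 0.1474, 0.1053, 0.1368, 0.2211, 0.2737, 0.3053, 0.4316, 0.4632]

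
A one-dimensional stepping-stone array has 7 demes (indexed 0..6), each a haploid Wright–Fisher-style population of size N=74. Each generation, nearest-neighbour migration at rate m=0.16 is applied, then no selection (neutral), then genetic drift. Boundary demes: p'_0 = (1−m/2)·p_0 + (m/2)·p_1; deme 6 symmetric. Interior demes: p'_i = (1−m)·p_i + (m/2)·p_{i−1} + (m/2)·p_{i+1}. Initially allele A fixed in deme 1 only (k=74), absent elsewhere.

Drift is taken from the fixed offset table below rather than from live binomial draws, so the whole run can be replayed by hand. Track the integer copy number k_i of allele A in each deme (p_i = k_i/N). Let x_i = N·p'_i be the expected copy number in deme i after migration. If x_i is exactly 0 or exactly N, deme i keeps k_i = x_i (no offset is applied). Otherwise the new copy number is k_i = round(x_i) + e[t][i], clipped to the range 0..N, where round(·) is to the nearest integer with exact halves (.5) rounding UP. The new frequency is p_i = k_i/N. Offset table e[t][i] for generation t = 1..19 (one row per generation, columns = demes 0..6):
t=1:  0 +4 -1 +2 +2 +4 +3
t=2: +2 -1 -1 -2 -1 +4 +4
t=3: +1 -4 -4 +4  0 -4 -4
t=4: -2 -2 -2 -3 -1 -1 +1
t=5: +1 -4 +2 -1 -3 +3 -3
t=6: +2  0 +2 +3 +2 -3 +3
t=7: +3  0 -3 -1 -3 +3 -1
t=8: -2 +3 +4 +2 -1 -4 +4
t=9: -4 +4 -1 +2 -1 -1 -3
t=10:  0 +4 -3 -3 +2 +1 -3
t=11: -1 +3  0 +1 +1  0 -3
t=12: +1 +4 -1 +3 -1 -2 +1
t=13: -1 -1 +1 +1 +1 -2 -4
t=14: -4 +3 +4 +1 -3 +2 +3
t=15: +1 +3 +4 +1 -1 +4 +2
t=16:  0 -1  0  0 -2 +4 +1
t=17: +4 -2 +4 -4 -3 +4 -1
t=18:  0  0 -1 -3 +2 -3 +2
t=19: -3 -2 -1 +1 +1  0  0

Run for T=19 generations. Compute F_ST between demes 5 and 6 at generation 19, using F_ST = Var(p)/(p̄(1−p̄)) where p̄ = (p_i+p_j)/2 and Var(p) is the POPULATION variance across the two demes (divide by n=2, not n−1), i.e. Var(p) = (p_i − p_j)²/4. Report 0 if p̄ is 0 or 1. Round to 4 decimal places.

t=0: k=[0 74 0 0 0 0 0]
t=1: x=[5.9200 62.1600 5.9200 0.0000 0.0000 0.0000 0.0000] k=[6 66 5 0 0 0 0]
t=2: x=[10.8000 56.3200 9.4800 0.4000 0.0000 0.0000 0.0000] k=[13 55 8 0 0 0 0]
t=3: x=[16.3600 47.8800 11.1200 0.6400 0.0000 0.0000 0.0000] k=[17 44 7 5 0 0 0]
t=4: x=[19.1600 38.8800 9.8000 4.7600 0.4000 0.0000 0.0000] k=[17 37 8 2 0 0 0]
t=5: x=[18.6000 33.0800 9.8400 2.3200 0.1600 0.0000 0.0000] k=[20 29 12 1 0 0 0]
t=6: x=[20.7200 26.9200 12.4800 1.8000 0.0800 0.0000 0.0000] k=[23 27 14 5 2 0 0]
t=7: x=[23.3200 25.6400 14.3200 5.4800 2.0800 0.1600 0.0000] k=[26 26 11 4 0 3 0]
t=8: x=[26.0000 24.8000 11.6400 4.2400 0.5600 2.5200 0.2400] k=[24 28 16 6 0 0 4]
t=9: x=[24.3200 26.7200 16.1600 6.3200 0.4800 0.3200 3.6800] k=[20 31 15 8 0 0 1]
t=10: x=[20.8800 28.8400 15.7200 7.9200 0.6400 0.0800 0.9200] k=[21 33 13 5 3 1 0]
t=11: x=[21.9600 30.4400 13.9600 5.4800 3.0000 1.0800 0.0800] k=[21 33 14 6 4 1 0]
t=12: x=[21.9600 30.5200 14.8800 6.4800 3.9200 1.1600 0.0800] k=[23 35 14 9 3 0 1]
t=13: x=[23.9600 32.3600 15.2800 8.9200 3.2400 0.3200 0.9200] k=[23 31 16 10 4 0 0]
t=14: x=[23.6400 29.1600 16.7200 10.0000 4.1600 0.3200 0.0000] k=[20 32 21 11 1 2 0]
t=15: x=[20.9600 30.1600 21.0800 11.0000 1.8800 1.7600 0.1600] k=[22 33 25 12 1 6 2]
t=16: x=[22.8800 31.4800 24.6000 12.1600 2.2800 5.2800 2.3200] k=[23 30 25 12 0 9 3]
t=17: x=[23.5600 29.0400 24.3600 12.0800 1.6800 7.8000 3.4800] k=[28 27 28 8 0 12 2]
t=18: x=[27.9200 27.1600 26.3200 8.9600 1.6000 10.2400 2.8000] k=[28 27 25 6 4 7 5]
t=19: x=[27.9200 26.9200 23.6400 7.3600 4.4000 6.6000 5.1600] k=[25 25 23 8 5 7 5]

0.0025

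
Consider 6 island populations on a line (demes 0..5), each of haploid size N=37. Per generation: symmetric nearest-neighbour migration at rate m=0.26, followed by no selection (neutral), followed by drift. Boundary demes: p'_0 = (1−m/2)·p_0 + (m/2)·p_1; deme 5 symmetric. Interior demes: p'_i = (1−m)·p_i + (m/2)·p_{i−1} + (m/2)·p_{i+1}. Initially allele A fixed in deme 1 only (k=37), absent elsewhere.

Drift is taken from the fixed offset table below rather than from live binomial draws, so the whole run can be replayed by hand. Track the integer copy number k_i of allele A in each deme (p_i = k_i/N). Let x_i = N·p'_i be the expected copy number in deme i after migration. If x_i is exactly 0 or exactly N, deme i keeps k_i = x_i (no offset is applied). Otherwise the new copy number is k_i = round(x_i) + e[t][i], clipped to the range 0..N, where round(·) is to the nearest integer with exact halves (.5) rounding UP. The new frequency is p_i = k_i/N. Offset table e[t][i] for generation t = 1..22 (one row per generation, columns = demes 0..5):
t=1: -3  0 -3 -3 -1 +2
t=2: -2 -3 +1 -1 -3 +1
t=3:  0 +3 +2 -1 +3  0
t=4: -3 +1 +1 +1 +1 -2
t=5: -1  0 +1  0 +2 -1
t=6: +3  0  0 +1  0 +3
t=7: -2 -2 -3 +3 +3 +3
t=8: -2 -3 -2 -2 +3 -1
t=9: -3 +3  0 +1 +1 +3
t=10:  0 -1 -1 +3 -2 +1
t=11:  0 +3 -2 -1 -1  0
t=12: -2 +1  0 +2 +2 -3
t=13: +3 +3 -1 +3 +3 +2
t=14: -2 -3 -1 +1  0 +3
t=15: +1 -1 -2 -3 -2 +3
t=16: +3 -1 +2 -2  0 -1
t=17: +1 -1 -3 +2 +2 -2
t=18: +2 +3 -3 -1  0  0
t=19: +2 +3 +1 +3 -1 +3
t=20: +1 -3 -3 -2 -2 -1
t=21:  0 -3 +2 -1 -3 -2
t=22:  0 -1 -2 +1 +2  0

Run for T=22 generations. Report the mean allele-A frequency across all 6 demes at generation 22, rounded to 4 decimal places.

0.1982

t=0: k=[0 37 0 0 0 0]
t=1: x=[4.8100 27.3800 4.8100 0.0000 0.0000 0.0000] k=[2 27 2 0 0 0]
t=2: x=[5.2500 20.5000 4.9900 0.2600 0.0000 0.0000] k=[3 18 6 0 0 0]
t=3: x=[4.9500 14.4900 6.7800 0.7800 0.0000 0.0000] k=[5 17 9 0 0 0]
t=4: x=[6.5600 14.4000 8.8700 1.1700 0.0000 0.0000] k=[4 15 10 2 0 0]
t=5: x=[5.4300 12.9200 9.6100 2.7800 0.2600 0.0000] k=[4 13 11 3 2 0]
t=6: x=[5.1700 11.5700 10.2200 3.9100 1.8700 0.2600] k=[8 12 10 5 2 3]
t=7: x=[8.5200 11.2200 9.6100 5.2600 2.5200 2.8700] k=[7 9 7 8 6 6]
t=8: x=[7.2600 8.4800 7.3900 7.6100 6.2600 6.0000] k=[5 5 5 6 9 5]
t=9: x=[5.0000 5.0000 5.1300 6.2600 8.0900 5.5200] k=[2 8 5 7 9 9]
t=10: x=[2.7800 6.8300 5.6500 7.0000 8.7400 9.0000] k=[3 6 5 10 7 10]
t=11: x=[3.3900 5.4800 5.7800 8.9600 7.7800 9.6100] k=[3 8 4 8 7 10]
t=12: x=[3.6500 6.8300 5.0400 7.3500 7.5200 9.6100] k=[2 8 5 9 10 7]
t=13: x=[2.7800 6.8300 5.9100 8.6100 9.4800 7.3900] k=[6 10 5 12 12 9]
t=14: x=[6.5200 8.8300 6.5600 11.0900 11.6100 9.3900] k=[5 6 6 12 12 12]
t=15: x=[5.1300 5.8700 6.7800 11.2200 12.0000 12.0000] k=[6 5 5 8 10 15]
t=16: x=[5.8700 5.1300 5.3900 7.8700 10.3900 14.3500] k=[9 4 7 6 10 13]
t=17: x=[8.3500 5.0400 6.4800 6.6500 9.8700 12.6100] k=[9 4 3 9 12 11]
t=18: x=[8.3500 4.5200 3.9100 8.6100 11.4800 11.1300] k=[10 8 1 8 11 11]
t=19: x=[9.7400 7.3500 2.8200 7.4800 10.6100 11.0000] k=[12 10 4 10 10 14]
t=20: x=[11.7400 9.4800 5.5600 9.2200 10.5200 13.4800] k=[13 6 3 7 9 12]
t=21: x=[12.0900 6.5200 3.9100 6.7400 9.1300 11.6100] k=[12 4 6 6 6 10]
t=22: x=[10.9600 5.3000 5.7400 6.0000 6.5200 9.4800] k=[11 4 4 7 9 9]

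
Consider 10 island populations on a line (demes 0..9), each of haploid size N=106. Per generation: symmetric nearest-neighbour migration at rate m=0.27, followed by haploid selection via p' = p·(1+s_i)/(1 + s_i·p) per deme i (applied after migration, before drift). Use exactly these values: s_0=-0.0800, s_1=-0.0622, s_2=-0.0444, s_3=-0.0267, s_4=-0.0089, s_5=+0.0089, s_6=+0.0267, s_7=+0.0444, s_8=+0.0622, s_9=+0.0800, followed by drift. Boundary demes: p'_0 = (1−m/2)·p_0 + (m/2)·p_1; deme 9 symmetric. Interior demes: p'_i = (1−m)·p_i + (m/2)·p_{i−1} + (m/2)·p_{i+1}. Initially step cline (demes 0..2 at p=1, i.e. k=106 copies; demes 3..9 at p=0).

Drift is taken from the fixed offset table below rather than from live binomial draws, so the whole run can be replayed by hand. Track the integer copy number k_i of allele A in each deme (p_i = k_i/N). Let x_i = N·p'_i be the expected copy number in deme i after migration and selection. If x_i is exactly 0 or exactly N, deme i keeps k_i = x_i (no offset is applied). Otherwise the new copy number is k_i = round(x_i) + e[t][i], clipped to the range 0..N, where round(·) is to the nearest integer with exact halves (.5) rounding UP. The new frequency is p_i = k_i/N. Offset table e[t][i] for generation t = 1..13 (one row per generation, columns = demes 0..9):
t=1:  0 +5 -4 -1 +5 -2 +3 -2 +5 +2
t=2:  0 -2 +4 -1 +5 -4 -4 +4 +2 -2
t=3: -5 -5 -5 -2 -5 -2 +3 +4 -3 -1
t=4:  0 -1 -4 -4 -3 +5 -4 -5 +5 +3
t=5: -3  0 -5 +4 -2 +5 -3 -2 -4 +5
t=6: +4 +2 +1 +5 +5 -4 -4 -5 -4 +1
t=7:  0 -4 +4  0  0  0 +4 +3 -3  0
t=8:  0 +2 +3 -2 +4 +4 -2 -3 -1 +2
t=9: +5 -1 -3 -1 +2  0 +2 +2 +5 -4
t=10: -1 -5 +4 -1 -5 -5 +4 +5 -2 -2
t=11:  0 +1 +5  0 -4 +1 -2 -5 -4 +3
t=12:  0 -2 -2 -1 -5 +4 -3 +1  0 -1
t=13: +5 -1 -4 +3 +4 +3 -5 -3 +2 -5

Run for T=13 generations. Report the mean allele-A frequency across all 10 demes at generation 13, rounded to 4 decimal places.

t=0: k=[106 106 106 0 0 0 0 0 0 0]
t=1: x=[106.0000 106.0000 91.1185 13.9783 0.0000 0.0000 0.0000 0.0000 0.0000 0.0000] k=[106 106 87 13 0 0 0 0 0 0]
t=2: x=[106.0000 103.2693 78.6638 20.7792 1.7396 0.0000 0.0000 0.0000 0.0000 0.0000] k=[106 101 83 20 7 0 0 0 0 0]
t=3: x=[105.2667 98.8273 75.9570 26.2124 7.7456 0.9533 0.0000 0.0000 0.0000 0.0000] k=[100 94 71 24 3 0 0 0 0 0]
t=4: x=[98.6389 90.8920 66.6429 26.9623 5.3841 0.4086 0.0000 0.0000 0.0000 0.0000] k=[99 90 63 23 2 5 0 0 0 0]
t=5: x=[97.1304 86.5717 60.0666 25.0437 5.1956 3.9536 0.6929 0.0000 0.0000 0.0000] k=[94 87 55 29 3 9 0 0 0 0]
t=6: x=[92.0772 82.4704 54.6086 28.4334 7.2593 7.0330 1.2471 0.0000 0.0000 0.0000] k=[96 84 56 33 12 3 0 0 0 0]
t=7: x=[93.4888 80.6212 55.4756 32.6554 13.5142 3.8427 0.4158 0.0000 0.0000 0.0000] k=[93 77 59 33 14 4 4 0 0 0]
t=8: x=[89.7242 75.3500 56.7245 33.3236 15.0989 5.3952 3.5493 0.5638 0.0000 0.0000] k=[90 77 60 31 19 9 2 0 0 0]
t=9: x=[86.9781 75.0724 57.1863 32.6801 19.1294 9.4812 2.7446 0.2820 0.0000 0.0000] k=[92 74 54 32 21 9 5 2 0 0]
t=10: x=[88.3788 72.2707 52.5265 32.8682 20.7156 10.1611 5.2653 2.2278 0.2867 0.0000] k=[87 67 57 32 16 5 9 7 0 0]
t=11: x=[82.8256 66.7769 53.7723 32.6009 16.5498 7.0833 8.3914 6.5884 1.0032 0.0000] k=[83 68 59 33 13 8 6 2 0 0]
t=12: x=[79.3461 67.2452 55.5057 33.1899 14.9101 8.4738 5.8745 2.3685 0.2867 0.0000] k=[79 65 54 32 10 12 3 3 0 0]
t=13: x=[75.3248 63.7848 51.3120 31.3987 13.1368 10.5992 4.3230 2.7073 0.4301 0.0000] k=[80 63 47 34 17 14 0 0 2 0]

0.2425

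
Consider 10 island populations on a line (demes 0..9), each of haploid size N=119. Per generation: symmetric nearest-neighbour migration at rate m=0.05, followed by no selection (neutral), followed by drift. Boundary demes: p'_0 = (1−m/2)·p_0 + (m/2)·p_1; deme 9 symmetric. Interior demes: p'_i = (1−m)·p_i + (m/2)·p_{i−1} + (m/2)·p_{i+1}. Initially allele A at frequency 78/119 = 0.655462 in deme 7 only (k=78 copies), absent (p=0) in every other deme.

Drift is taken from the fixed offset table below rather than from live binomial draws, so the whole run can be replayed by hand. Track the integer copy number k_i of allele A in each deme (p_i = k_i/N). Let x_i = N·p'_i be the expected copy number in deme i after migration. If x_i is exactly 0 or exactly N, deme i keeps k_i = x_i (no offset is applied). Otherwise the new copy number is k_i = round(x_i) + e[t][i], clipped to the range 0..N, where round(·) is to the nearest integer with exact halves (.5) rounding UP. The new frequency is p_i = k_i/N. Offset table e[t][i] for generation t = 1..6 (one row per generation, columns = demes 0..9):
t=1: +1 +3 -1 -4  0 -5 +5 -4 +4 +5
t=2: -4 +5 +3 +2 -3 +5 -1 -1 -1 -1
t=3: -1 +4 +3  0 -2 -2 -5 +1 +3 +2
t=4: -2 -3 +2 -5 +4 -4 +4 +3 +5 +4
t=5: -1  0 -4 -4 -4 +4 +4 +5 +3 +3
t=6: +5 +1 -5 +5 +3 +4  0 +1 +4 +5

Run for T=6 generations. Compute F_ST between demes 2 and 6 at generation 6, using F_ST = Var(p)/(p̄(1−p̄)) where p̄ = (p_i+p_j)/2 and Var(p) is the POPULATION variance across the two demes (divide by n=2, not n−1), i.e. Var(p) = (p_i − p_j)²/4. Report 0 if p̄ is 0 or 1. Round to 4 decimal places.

t=0: k=[0 0 0 0 0 0 0 78 0 0]
t=1: x=[0.0000 0.0000 0.0000 0.0000 0.0000 0.0000 1.9500 74.1000 1.9500 0.0000] k=[0 0 0 0 0 0 7 70 6 0]
t=2: x=[0.0000 0.0000 0.0000 0.0000 0.0000 0.1750 8.4000 66.8250 7.4500 0.1500] k=[0 0 0 0 0 5 7 66 6 0]
t=3: x=[0.0000 0.0000 0.0000 0.0000 0.1250 4.9250 8.4250 63.0250 7.3500 0.1500] k=[0 0 0 0 0 3 3 64 10 2]
t=4: x=[0.0000 0.0000 0.0000 0.0000 0.0750 2.9250 4.5250 61.1250 11.1500 2.2000] k=[0 0 0 0 4 0 9 64 16 6]
t=5: x=[0.0000 0.0000 0.0000 0.1000 3.8000 0.3250 10.1500 61.4250 16.9500 6.2500] k=[0 0 0 0 0 4 14 66 20 9]
t=6: x=[0.0000 0.0000 0.0000 0.0000 0.1000 4.1500 15.0500 63.5500 20.8750 9.2750] k=[0 0 0 0 3 8 15 65 25 14]

0.0673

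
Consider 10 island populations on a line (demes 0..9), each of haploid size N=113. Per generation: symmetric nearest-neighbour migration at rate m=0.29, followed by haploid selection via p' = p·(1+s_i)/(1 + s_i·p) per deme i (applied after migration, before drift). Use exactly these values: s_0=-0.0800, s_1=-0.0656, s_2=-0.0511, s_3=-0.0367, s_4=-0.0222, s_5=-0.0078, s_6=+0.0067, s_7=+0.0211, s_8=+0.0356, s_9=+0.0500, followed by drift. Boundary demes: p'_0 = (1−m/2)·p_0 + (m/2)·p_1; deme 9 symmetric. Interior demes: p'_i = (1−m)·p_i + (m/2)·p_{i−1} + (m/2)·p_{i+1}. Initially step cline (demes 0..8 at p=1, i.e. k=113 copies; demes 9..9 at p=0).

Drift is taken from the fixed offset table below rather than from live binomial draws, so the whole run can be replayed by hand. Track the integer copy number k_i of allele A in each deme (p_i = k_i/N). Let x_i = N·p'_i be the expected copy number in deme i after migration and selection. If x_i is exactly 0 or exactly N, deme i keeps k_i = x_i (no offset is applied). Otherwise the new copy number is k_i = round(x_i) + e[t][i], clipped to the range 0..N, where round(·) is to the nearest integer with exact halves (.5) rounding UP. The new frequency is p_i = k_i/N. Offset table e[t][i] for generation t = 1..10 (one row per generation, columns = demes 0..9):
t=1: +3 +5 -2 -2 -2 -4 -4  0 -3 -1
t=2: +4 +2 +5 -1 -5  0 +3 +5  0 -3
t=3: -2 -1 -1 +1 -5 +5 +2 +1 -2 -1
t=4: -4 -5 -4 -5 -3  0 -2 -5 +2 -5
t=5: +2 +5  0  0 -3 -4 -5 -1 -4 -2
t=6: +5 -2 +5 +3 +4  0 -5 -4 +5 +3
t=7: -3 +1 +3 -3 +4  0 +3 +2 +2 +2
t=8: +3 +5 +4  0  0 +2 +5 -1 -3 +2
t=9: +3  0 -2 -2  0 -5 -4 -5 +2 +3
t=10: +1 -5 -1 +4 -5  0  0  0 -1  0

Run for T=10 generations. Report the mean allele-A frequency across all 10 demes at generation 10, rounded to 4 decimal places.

t=0: k=[113 113 113 113 113 113 113 113 113 0]
t=1: x=[113.0000 113.0000 113.0000 113.0000 113.0000 113.0000 113.0000 113.0000 97.0990 17.0804] k=[113 113 113 113 113 113 113 113 94 16]
t=2: x=[113.0000 113.0000 113.0000 113.0000 113.0000 113.0000 113.0000 110.3006 86.1673 28.3331] k=[113 113 113 113 113 113 113 113 86 25]
t=3: x=[113.0000 113.0000 113.0000 113.0000 113.0000 113.0000 113.0000 109.1632 81.8652 35.0129] k=[113 113 113 113 113 113 113 110 80 34]
t=4: x=[113.0000 113.0000 113.0000 113.0000 113.0000 113.0000 112.5679 106.2193 78.5237 41.9486] k=[113 113 113 113 113 113 111 101 81 37]
t=5: x=[113.0000 113.0000 113.0000 113.0000 113.0000 112.7077 109.8604 99.7955 78.3658 44.6912] k=[113 113 113 113 113 109 105 99 74 43]
t=6: x=[113.0000 113.0000 113.0000 113.0000 112.4069 108.9697 104.7612 96.5408 74.0279 48.8433] k=[113 113 113 113 113 109 100 93 79 52]
t=7: x=[113.0000 113.0000 113.0000 113.0000 112.4069 108.2394 100.3651 92.3399 77.9661 57.2932] k=[113 113 113 113 113 108 103 94 80 59]
t=8: x=[113.0000 113.0000 113.0000 113.0000 112.2586 107.9624 102.4839 93.6127 79.8109 63.4065] k=[113 113 113 113 112 110 107 93 77 65]
t=9: x=[113.0000 113.0000 113.0000 112.8495 111.8293 109.8310 105.4522 93.0553 78.4251 68.0669] k=[113 113 113 111 112 105 101 88 80 71]
t=10: x=[113.0000 113.0000 112.6944 111.3762 110.7919 105.3795 99.7732 89.1206 80.6684 73.5666] k=[113 113 112 113 106 105 100 89 80 74]

0.8894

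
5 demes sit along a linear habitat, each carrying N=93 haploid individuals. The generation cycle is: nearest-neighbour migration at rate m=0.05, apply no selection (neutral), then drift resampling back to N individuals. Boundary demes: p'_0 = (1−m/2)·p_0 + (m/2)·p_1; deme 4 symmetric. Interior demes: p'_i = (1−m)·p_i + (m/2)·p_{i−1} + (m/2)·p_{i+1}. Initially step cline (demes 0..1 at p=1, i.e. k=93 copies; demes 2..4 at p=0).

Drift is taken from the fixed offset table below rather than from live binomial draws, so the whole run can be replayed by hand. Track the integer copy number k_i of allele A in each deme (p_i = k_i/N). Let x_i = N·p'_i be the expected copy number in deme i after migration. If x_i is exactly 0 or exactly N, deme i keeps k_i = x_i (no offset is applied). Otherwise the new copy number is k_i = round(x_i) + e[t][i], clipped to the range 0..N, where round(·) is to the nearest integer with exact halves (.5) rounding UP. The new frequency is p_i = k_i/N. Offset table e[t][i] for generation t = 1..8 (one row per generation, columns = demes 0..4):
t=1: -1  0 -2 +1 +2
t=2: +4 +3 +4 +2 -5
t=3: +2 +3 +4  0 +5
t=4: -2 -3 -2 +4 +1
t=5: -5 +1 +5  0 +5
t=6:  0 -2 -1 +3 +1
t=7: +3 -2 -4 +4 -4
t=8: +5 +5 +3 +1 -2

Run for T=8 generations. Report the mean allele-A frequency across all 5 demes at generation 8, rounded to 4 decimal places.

t=0: k=[93 93 0 0 0]
t=1: x=[93.0000 90.6750 2.3250 0.0000 0.0000] k=[93 91 0 0 0]
t=2: x=[92.9500 88.7750 2.2750 0.0000 0.0000] k=[93 92 6 0 0]
t=3: x=[92.9750 89.8750 8.0000 0.1500 0.0000] k=[93 93 12 0 0]
t=4: x=[93.0000 90.9750 13.7250 0.3000 0.0000] k=[93 88 12 4 0]
t=5: x=[92.8750 86.2250 13.7000 4.1000 0.1000] k=[88 87 19 4 5]
t=6: x=[87.9750 85.3250 20.3250 4.4000 4.9750] k=[88 83 19 7 6]
t=7: x=[87.8750 81.5250 20.3000 7.2750 6.0250] k=[91 80 16 11 2]
t=8: x=[90.7250 78.6750 17.4750 10.9000 2.2250] k=[93 84 20 12 0]

0.4495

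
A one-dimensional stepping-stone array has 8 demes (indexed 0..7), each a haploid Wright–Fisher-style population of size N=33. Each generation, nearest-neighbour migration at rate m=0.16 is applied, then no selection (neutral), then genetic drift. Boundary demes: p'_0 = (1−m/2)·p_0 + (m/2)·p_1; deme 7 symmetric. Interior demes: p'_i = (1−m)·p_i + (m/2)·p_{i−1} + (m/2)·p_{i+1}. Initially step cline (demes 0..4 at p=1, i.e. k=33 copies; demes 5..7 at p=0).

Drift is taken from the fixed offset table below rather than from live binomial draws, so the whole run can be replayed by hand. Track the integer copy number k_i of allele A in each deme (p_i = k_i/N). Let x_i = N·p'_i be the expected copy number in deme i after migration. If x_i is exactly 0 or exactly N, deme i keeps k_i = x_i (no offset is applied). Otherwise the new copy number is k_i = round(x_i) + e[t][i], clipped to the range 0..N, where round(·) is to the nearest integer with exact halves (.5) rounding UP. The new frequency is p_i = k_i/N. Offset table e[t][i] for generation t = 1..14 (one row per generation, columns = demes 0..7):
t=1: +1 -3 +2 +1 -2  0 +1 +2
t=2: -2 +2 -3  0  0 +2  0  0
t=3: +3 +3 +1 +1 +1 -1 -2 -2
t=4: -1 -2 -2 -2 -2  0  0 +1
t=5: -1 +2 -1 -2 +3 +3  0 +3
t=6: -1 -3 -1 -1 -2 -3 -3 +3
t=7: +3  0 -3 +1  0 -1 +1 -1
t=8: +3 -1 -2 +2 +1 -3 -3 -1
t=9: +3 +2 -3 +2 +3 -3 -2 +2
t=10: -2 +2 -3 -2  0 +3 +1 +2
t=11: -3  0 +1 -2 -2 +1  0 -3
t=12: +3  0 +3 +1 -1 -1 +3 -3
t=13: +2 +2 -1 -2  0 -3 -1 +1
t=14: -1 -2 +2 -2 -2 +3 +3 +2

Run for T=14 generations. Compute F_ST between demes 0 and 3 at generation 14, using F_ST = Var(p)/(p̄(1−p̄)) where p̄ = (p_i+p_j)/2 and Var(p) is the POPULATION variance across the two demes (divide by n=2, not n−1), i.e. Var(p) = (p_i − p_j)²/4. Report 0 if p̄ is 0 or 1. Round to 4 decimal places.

0.2222

t=0: k=[33 33 33 33 33 0 0 0]
t=1: x=[33.0000 33.0000 33.0000 33.0000 30.3600 2.6400 0.0000 0.0000] k=[33 33 33 33 28 3 0 0]
t=2: x=[33.0000 33.0000 33.0000 32.6000 26.4000 4.7600 0.2400 0.0000] k=[33 33 33 33 26 7 0 0]
t=3: x=[33.0000 33.0000 33.0000 32.4400 25.0400 7.9600 0.5600 0.0000] k=[33 33 33 33 26 7 0 0]
t=4: x=[33.0000 33.0000 33.0000 32.4400 25.0400 7.9600 0.5600 0.0000] k=[33 33 33 30 23 8 1 0]
t=5: x=[33.0000 33.0000 32.7600 29.6800 22.3600 8.6400 1.4800 0.0800] k=[33 33 32 28 25 12 1 3]
t=6: x=[33.0000 32.9200 31.7600 28.0800 24.2000 12.1600 2.0400 2.8400] k=[33 30 31 27 22 9 0 6]
t=7: x=[32.7600 30.3200 30.6000 26.9200 21.3600 9.3200 1.2000 5.5200] k=[33 30 28 28 21 8 2 5]
t=8: x=[32.7600 30.0800 28.1600 27.4400 20.5200 8.5600 2.7200 4.7600] k=[33 29 26 29 22 6 0 4]
t=9: x=[32.6800 29.0800 26.4800 28.2000 21.2800 6.8000 0.8000 3.6800] k=[33 31 23 30 24 4 0 6]
t=10: x=[32.8400 30.5200 24.2000 28.9600 22.8800 5.2800 0.8000 5.5200] k=[31 33 21 27 23 8 2 8]
t=11: x=[31.1600 31.8800 22.4400 26.2000 22.1200 8.7200 2.9600 7.5200] k=[28 32 23 24 20 10 3 5]
t=12: x=[28.3200 30.9600 23.8000 23.6000 19.5200 10.2400 3.7200 4.8400] k=[31 31 27 25 19 9 7 2]
t=13: x=[31.0000 30.6800 27.1600 24.6800 18.6800 9.6400 6.7600 2.4000] k=[33 33 26 23 19 7 6 3]
t=14: x=[33.0000 32.4400 26.3200 22.9200 18.3600 7.8800 5.8400 3.2400] k=[33 30 28 21 16 11 9 5]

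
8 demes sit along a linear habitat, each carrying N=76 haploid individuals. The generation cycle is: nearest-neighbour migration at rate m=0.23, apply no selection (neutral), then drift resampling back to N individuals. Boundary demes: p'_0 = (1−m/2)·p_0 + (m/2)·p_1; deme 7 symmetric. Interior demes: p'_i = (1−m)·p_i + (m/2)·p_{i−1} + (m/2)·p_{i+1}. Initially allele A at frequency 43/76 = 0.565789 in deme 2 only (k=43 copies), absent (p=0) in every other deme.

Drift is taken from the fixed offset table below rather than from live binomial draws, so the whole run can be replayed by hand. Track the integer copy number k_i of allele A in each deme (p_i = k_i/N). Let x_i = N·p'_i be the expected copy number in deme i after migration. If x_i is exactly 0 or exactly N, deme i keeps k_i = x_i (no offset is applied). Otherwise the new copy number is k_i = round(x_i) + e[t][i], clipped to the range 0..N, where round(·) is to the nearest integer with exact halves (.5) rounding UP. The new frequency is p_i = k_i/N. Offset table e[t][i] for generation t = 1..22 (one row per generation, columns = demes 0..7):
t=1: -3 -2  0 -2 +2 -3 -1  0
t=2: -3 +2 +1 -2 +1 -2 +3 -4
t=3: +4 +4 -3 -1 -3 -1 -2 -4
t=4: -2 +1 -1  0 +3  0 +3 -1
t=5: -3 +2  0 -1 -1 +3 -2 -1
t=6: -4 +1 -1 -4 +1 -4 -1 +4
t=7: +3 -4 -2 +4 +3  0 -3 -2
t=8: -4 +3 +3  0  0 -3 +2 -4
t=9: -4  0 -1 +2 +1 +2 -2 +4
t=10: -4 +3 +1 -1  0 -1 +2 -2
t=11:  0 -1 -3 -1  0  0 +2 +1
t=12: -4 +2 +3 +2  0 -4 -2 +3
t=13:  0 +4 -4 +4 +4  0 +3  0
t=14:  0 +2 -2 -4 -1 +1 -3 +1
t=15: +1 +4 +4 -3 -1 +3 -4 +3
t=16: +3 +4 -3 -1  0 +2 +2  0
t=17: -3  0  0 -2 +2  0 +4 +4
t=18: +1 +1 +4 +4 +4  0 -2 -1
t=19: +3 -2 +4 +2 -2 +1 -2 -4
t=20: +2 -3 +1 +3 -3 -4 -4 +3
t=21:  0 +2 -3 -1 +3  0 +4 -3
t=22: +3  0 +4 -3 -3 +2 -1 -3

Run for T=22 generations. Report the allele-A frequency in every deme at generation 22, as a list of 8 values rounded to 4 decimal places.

[0.2237, 0.1711, 0.2368, 0.1316, 0.0921, 0.1053, 0.0789, 0.0263]

t=0: k=[0 0 43 0 0 0 0 0]
t=1: x=[0.0000 4.9450 33.1100 4.9450 0.0000 0.0000 0.0000 0.0000] k=[0 3 33 3 0 0 0 0]
t=2: x=[0.3450 6.1050 26.1000 6.1050 0.3450 0.0000 0.0000 0.0000] k=[0 8 27 4 1 0 0 0]
t=3: x=[0.9200 9.2650 22.1700 6.3000 1.2300 0.1150 0.0000 0.0000] k=[5 13 19 5 0 0 0 0]
t=4: x=[5.9200 12.7700 16.7000 6.0350 0.5750 0.0000 0.0000 0.0000] k=[4 14 16 6 4 0 0 0]
t=5: x=[5.1500 13.0800 14.6200 6.9200 3.7700 0.4600 0.0000 0.0000] k=[2 15 15 6 3 3 0 0]
t=6: x=[3.4950 13.5050 13.9650 6.6900 3.3450 2.6550 0.3450 0.0000] k=[0 15 13 3 4 0 0 0]
t=7: x=[1.7250 13.0450 12.0800 4.2650 3.4250 0.4600 0.0000 0.0000] k=[5 9 10 8 6 0 0 0]
t=8: x=[5.4600 8.6550 9.6550 8.0000 5.5400 0.6900 0.0000 0.0000] k=[1 12 13 8 6 0 0 0]
t=9: x=[2.2650 10.8500 12.3100 8.3450 5.5400 0.6900 0.0000 0.0000] k=[0 11 11 10 7 3 0 0]
t=10: x=[1.2650 9.7350 10.8850 9.7700 6.8850 3.1150 0.3450 0.0000] k=[0 13 12 9 7 2 2 0]
t=11: x=[1.4950 11.3900 11.7700 9.1150 6.6550 2.5750 1.7700 0.2300] k=[1 10 9 8 7 3 4 1]
t=12: x=[2.0350 8.8500 9.0000 8.0000 6.6550 3.5750 3.5400 1.3450] k=[0 11 12 10 7 0 2 4]
t=13: x=[1.2650 9.8500 11.6550 9.8850 6.5400 1.0350 2.0000 3.7700] k=[1 14 8 14 11 1 5 4]
t=14: x=[2.4950 11.8150 9.3800 12.9650 10.1950 2.6100 4.4250 4.1150] k=[2 14 7 9 9 4 1 5]
t=15: x=[3.3800 11.8150 8.0350 8.7700 8.4250 4.2300 1.8050 4.5400] k=[4 16 12 6 7 7 0 8]
t=16: x=[5.3800 14.1600 11.7700 6.8050 6.8850 6.1950 1.7250 7.0800] k=[8 18 9 6 7 8 4 7]
t=17: x=[9.1500 15.8150 9.6900 6.4600 7.0000 7.4250 4.8050 6.6550] k=[6 16 10 4 9 7 9 11]
t=18: x=[7.1500 14.1600 10.0000 5.2650 8.1950 7.4600 9.0000 10.7700] k=[8 15 14 9 12 7 7 10]
t=19: x=[8.8050 14.0800 13.5400 9.9200 11.0800 7.5750 7.3450 9.6550] k=[12 12 18 12 9 9 5 6]
t=20: x=[12.0000 12.6900 16.6200 12.3450 9.3450 8.5400 5.5750 5.8850] k=[14 10 18 15 6 5 2 9]
t=21: x=[13.5400 11.3800 16.7350 14.3100 6.9200 4.7700 3.1500 8.1950] k=[14 13 14 13 10 5 7 5]
t=22: x=[13.8850 13.2300 13.7700 12.7700 9.7700 5.8050 6.5400 5.2300] k=[17 13 18 10 7 8 6 2]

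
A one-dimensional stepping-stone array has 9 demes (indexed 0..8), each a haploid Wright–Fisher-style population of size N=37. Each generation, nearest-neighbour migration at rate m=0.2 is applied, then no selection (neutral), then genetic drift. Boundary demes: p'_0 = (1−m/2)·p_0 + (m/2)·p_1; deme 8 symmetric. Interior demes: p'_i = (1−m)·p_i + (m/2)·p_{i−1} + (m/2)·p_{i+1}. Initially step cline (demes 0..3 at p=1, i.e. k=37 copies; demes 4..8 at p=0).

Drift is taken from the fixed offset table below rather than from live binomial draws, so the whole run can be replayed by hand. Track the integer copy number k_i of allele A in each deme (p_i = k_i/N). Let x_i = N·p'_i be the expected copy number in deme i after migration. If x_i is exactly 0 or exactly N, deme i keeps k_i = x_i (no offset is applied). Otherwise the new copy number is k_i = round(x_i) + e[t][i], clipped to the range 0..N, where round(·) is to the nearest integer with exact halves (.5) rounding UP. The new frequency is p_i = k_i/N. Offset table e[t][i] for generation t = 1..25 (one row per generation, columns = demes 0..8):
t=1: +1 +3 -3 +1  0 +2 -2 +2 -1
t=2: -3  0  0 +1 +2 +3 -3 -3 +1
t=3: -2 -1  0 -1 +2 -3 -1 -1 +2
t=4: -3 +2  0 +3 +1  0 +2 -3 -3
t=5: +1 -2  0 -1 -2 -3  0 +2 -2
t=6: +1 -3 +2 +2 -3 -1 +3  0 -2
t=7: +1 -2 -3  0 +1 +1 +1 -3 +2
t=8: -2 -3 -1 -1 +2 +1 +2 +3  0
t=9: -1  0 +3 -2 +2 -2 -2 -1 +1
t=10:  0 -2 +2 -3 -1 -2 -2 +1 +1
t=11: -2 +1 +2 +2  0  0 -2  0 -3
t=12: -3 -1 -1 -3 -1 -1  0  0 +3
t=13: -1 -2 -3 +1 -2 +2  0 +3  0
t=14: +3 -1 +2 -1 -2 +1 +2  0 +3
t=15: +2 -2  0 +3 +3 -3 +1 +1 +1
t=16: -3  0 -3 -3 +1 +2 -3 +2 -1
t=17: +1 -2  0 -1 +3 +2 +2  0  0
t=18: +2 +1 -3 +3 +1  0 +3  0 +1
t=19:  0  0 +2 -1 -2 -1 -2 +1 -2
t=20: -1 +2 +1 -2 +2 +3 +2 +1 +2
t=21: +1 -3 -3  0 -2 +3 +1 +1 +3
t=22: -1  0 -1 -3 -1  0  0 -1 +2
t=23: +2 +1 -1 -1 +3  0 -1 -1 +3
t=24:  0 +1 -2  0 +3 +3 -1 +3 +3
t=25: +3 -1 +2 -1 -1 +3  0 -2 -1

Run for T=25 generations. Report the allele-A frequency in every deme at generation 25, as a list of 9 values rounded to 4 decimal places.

t=0: k=[37 37 37 37 0 0 0 0 0]
t=1: x=[37.0000 37.0000 37.0000 33.3000 3.7000 0.0000 0.0000 0.0000 0.0000] k=[37 37 37 34 4 0 0 0 0]
t=2: x=[37.0000 37.0000 36.7000 31.3000 6.6000 0.4000 0.0000 0.0000 0.0000] k=[37 37 37 32 9 3 0 0 0]
t=3: x=[37.0000 37.0000 36.5000 30.2000 10.7000 3.3000 0.3000 0.0000 0.0000] k=[37 37 37 29 13 0 0 0 0]
t=4: x=[37.0000 37.0000 36.2000 28.2000 13.3000 1.3000 0.0000 0.0000 0.0000] k=[37 37 36 31 14 1 0 0 0]
t=5: x=[37.0000 36.9000 35.6000 29.8000 14.4000 2.2000 0.1000 0.0000 0.0000] k=[37 35 36 29 12 0 0 0 0]
t=6: x=[36.8000 35.3000 35.2000 28.0000 12.5000 1.2000 0.0000 0.0000 0.0000] k=[37 32 37 30 10 0 0 0 0]
t=7: x=[36.5000 33.0000 35.8000 28.7000 11.0000 1.0000 0.0000 0.0000 0.0000] k=[37 31 33 29 12 2 0 0 0]
t=8: x=[36.4000 31.8000 32.4000 27.7000 12.7000 2.8000 0.2000 0.0000 0.0000] k=[34 29 31 27 15 4 2 0 0]
t=9: x=[33.5000 29.7000 30.4000 26.2000 15.1000 4.9000 2.0000 0.2000 0.0000] k=[33 30 33 24 17 3 0 0 0]
t=10: x=[32.7000 30.6000 31.8000 24.2000 16.3000 4.1000 0.3000 0.0000 0.0000] k=[33 29 34 21 15 2 0 0 0]
t=11: x=[32.6000 29.9000 32.2000 21.7000 14.3000 3.1000 0.2000 0.0000 0.0000] k=[31 31 34 24 14 3 0 0 0]
t=12: x=[31.0000 31.3000 32.7000 24.0000 13.9000 3.8000 0.3000 0.0000 0.0000] k=[28 30 32 21 13 3 0 0 0]
t=13: x=[28.2000 30.0000 30.7000 21.3000 12.8000 3.7000 0.3000 0.0000 0.0000] k=[27 28 28 22 11 6 0 0 0]
t=14: x=[27.1000 27.9000 27.4000 21.5000 11.6000 5.9000 0.6000 0.0000 0.0000] k=[30 27 29 21 10 7 3 0 0]
t=15: x=[29.7000 27.5000 28.0000 20.7000 10.8000 6.9000 3.1000 0.3000 0.0000] k=[32 26 28 24 14 4 4 1 0]
t=16: x=[31.4000 26.8000 27.4000 23.4000 14.0000 5.0000 3.7000 1.2000 0.1000] k=[28 27 24 20 15 7 1 3 0]
t=17: x=[27.9000 26.8000 23.9000 19.9000 14.7000 7.2000 1.8000 2.5000 0.3000] k=[29 25 24 19 18 9 4 3 0]
t=18: x=[28.6000 25.3000 23.6000 19.4000 17.2000 9.4000 4.4000 2.8000 0.3000] k=[31 26 21 22 18 9 7 3 1]
t=19: x=[30.5000 26.0000 21.6000 21.5000 17.5000 9.7000 6.8000 3.2000 1.2000] k=[31 26 24 21 16 9 5 4 0]
t=20: x=[30.5000 26.3000 23.9000 20.8000 15.8000 9.3000 5.3000 3.7000 0.4000] k=[30 28 25 19 18 12 7 5 2]
t=21: x=[29.8000 27.9000 24.7000 19.5000 17.5000 12.1000 7.3000 4.9000 2.3000] k=[31 25 22 20 16 15 8 6 5]
t=22: x=[30.4000 25.3000 22.1000 19.8000 16.3000 14.4000 8.5000 6.1000 5.1000] k=[29 25 21 17 15 14 9 5 7]
t=23: x=[28.6000 25.0000 21.0000 17.2000 15.1000 13.6000 9.1000 5.6000 6.8000] k=[31 26 20 16 18 14 8 5 10]
t=24: x=[30.5000 25.9000 20.2000 16.6000 17.4000 13.8000 8.3000 5.8000 9.5000] k=[31 27 18 17 20 17 7 9 13]
t=25: x=[30.6000 26.5000 18.8000 17.4000 19.4000 16.3000 8.2000 9.2000 12.6000] k=[34 26 21 16 18 19 8 7 12]

[0.9189, 0.7027, 0.5676, 0.4324, 0.4865, 0.5135, 0.2162, 0.1892, 0.3243]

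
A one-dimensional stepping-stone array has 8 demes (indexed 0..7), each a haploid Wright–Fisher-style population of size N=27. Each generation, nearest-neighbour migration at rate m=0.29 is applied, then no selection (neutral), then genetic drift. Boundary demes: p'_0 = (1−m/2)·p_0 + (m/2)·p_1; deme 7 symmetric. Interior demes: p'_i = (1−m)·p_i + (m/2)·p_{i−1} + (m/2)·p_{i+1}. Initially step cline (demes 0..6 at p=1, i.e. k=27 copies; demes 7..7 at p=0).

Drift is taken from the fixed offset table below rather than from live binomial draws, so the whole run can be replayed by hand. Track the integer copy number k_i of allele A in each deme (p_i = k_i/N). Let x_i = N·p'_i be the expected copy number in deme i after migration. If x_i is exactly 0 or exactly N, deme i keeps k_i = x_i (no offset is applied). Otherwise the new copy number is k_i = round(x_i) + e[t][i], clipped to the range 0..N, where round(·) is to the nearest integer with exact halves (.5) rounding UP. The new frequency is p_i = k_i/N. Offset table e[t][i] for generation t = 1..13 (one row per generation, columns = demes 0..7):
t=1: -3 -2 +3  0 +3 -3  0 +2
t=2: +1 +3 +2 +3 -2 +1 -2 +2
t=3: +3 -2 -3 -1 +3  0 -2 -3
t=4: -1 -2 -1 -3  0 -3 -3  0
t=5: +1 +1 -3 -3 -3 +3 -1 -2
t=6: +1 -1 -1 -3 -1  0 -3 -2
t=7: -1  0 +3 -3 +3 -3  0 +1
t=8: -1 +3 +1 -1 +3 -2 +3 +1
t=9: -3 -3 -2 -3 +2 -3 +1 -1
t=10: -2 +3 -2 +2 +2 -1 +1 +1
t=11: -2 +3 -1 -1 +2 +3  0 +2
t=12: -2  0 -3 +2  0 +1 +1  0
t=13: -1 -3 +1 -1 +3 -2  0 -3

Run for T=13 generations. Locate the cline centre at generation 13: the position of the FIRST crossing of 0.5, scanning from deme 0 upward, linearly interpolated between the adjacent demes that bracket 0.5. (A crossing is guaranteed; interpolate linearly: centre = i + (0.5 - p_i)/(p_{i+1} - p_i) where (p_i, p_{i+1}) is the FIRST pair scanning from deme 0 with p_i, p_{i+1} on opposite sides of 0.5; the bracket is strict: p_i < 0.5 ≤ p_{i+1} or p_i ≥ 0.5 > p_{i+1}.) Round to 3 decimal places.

6.583

t=0: k=[27 27 27 27 27 27 27 0]
t=1: x=[27.0000 27.0000 27.0000 27.0000 27.0000 27.0000 23.0850 3.9150] k=[27 27 27 27 27 27 23 6]
t=2: x=[27.0000 27.0000 27.0000 27.0000 27.0000 26.4200 21.1150 8.4650] k=[27 27 27 27 27 27 19 10]
t=3: x=[27.0000 27.0000 27.0000 27.0000 27.0000 25.8400 18.8550 11.3050] k=[27 27 27 27 27 26 17 8]
t=4: x=[27.0000 27.0000 27.0000 27.0000 26.8550 24.8400 17.0000 9.3050] k=[27 27 27 27 27 22 14 9]
t=5: x=[27.0000 27.0000 27.0000 27.0000 26.2750 21.5650 14.4350 9.7250] k=[27 27 27 27 23 25 13 8]
t=6: x=[27.0000 27.0000 27.0000 26.4200 23.8700 22.9700 14.0150 8.7250] k=[27 27 27 23 23 23 11 7]
t=7: x=[27.0000 27.0000 26.4200 23.5800 23.0000 21.2600 12.1600 7.5800] k=[27 27 27 21 26 18 12 9]
t=8: x=[27.0000 27.0000 26.1300 22.5950 24.1150 18.2900 12.4350 9.4350] k=[27 27 27 22 27 16 15 10]
t=9: x=[27.0000 27.0000 26.2750 23.4500 24.6800 17.4500 14.4200 10.7250] k=[27 27 24 20 27 14 15 10]
t=10: x=[27.0000 26.5650 23.8550 21.5950 24.1000 16.0300 14.1300 10.7250] k=[27 27 22 24 26 15 15 12]
t=11: x=[27.0000 26.2750 23.0150 24.0000 24.1150 16.5950 14.5650 12.4350] k=[27 27 22 23 26 20 15 14]
t=12: x=[27.0000 26.2750 22.8700 23.2900 24.6950 20.1450 15.5800 14.1450] k=[27 26 20 25 25 21 17 14]
t=13: x=[26.8550 25.2750 21.5950 24.2750 24.4200 21.0000 17.1450 14.4350] k=[26 22 23 23 27 19 17 11]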